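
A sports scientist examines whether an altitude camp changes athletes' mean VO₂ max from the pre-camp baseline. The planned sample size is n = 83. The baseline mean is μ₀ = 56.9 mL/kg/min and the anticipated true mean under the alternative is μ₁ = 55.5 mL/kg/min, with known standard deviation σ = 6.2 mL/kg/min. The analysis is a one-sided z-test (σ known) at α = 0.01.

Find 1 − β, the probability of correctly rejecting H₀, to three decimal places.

Standardized effect: d = |μ₁ − μ₀| / σ = |55.5 − 56.9| / 6.2 = 0.2258
Noncentrality parameter: δ = d·√n = 0.2258 × √83 = 2.0572
Critical value for a one-sided test at α = 0.01: z_α = 2.326.
Power = Φ(δ − 2.326) = Φ(-0.269) = 0.3939.

Power ≈ 0.394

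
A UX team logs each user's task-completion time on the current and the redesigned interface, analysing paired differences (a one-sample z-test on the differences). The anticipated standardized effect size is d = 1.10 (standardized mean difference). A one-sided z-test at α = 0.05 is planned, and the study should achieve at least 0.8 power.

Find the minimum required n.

Set Φ(δ − 1.645) = 0.8; then δ − 1.645 = Φ⁻¹(0.8) = 0.842, giving δ = 2.486.
δ = d·√n ⇒ n = (δ/d)² = (2.486 / 1.10)² = 5.11.
Rounding up, n = 6.

n = 6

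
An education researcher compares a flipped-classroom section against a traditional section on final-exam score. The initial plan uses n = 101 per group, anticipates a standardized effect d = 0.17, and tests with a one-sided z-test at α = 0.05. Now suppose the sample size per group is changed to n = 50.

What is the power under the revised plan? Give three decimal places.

Power ≈ 0.213

With n = 50 per group: δ = d·√(n/2) = 0.17 × √(50/2) = 0.8500. Critical value z_{0.05} = 1.645.
Revised power = P(Z > 1.645 − δ) = Φ(-0.795) = 0.2133.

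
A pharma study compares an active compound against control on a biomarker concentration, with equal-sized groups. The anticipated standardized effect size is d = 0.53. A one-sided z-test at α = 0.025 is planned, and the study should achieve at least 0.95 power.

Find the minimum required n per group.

n = 93 per group

For power 0.95 need Φ(δ − z_{0.025}) = 0.95, so δ = z_{0.025} + z_{0.05} = 1.960 + 1.645 = 3.605.
δ = d·√(n/2) ⇒ n = 2(δ/d)² = 2 × (3.605 / 0.53)² = 92.52.
Rounding up, n = 93 per group.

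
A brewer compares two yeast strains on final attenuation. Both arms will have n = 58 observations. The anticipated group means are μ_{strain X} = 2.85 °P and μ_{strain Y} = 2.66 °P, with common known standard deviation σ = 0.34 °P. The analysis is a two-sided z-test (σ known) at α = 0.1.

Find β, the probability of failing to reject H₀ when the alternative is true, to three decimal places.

β ≈ 0.086

Standardized effect: d = |μ_{strain X} − μ_{strain Y}| / σ = |2.85 − 2.66| / 0.34 = 0.5588
Noncentrality parameter: δ = d·√(n/2) = 0.5588 × √(58/2) = 3.0094
Critical value for a two-sided test at α = 0.1: z_{α/2} = 1.645.
Power = Φ(δ − 1.645) + Φ(−δ − 1.645) = Φ(1.365) + Φ(-4.654) = 0.9138 + 0.0000 = 0.9138.
Type II error: β = 1 − power = 1 − 0.9138 = 0.0862.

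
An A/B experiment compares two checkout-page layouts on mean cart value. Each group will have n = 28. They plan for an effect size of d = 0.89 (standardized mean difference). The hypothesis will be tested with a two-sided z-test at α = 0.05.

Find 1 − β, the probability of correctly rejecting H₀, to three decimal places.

Noncentrality parameter: δ = d·√(n/2) = 0.89 × √(28/2) = 3.3301
Two-sided α = 0.05 → critical value z_{0.025} = 1.960.
Power = Φ(δ − 1.960) + Φ(−δ − 1.960) = Φ(1.370) + Φ(-5.290) = 0.9147 + 0.0000 = 0.9147.

Power ≈ 0.915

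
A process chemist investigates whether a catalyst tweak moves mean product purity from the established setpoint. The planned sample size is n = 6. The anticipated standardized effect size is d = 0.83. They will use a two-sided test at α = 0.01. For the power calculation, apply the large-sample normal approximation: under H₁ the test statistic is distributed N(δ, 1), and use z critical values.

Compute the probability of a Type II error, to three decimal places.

β ≈ 0.706

Noncentrality parameter: δ = d·√n = 0.83 × √6 = 2.0331
Two-sided α = 0.01 → critical value z_{0.005} = 2.576.
Power = Φ(δ − 2.576) + Φ(−δ − 2.576) = Φ(-0.543) + Φ(-4.609) = 0.2937 + 0.0000 = 0.2937.
Type II error: β = 1 − power = 1 − 0.2937 = 0.7063.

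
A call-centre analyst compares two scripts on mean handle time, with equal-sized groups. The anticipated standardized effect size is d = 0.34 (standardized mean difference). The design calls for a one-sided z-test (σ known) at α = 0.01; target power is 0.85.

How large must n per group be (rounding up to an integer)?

n = 196 per group

Set Φ(δ − 2.326) = 0.85; then δ − 2.326 = Φ⁻¹(0.85) = 1.036, giving δ = 3.363.
δ = d·√(n/2) ⇒ n = 2(δ/d)² = 2 × (3.363 / 0.34)² = 195.65.
Round up to the next whole unit.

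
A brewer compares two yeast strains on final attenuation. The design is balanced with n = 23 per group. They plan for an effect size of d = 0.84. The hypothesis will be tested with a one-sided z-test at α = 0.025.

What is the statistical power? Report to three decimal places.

Power ≈ 0.813

Noncentrality parameter: δ = d·√(n/2) = 0.84 × √(23/2) = 2.8486
Critical value for a one-sided test at α = 0.025: z_α = 1.960.
Power = P(Z > 1.960 − δ) = Φ(0.889) = 0.8129.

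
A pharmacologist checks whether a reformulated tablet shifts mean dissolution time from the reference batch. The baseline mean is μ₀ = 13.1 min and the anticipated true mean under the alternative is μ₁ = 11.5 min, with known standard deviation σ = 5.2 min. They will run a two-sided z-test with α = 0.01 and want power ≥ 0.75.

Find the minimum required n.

Standardized effect: d = |μ₁ − μ₀| / σ = |11.5 − 13.1| / 5.2 = 0.3077
For power 0.75 need Φ(δ − z_{0.005}) = 0.75, so δ = z_{0.005} + z_{0.25} = 2.576 + 0.674 = 3.250.
(Ignoring the negligible lower-tail rejection probability gives the usual closed-form inversion.)
δ = d·√n ⇒ n = (δ/d)² = (3.250 / 0.3077)² = 111.59.
Rounding up, n = 112.

n = 112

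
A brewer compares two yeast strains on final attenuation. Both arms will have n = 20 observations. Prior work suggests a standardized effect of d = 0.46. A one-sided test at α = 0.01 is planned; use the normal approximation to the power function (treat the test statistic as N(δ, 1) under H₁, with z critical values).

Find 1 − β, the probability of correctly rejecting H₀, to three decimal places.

Power ≈ 0.192

Noncentrality parameter: δ = d·√(n/2) = 0.46 × √(20/2) = 1.4546
Critical value for a one-sided test at α = 0.01: z_α = 2.326.
Power = P(Z > 2.326 − δ) = Φ(-0.872) = 0.1917.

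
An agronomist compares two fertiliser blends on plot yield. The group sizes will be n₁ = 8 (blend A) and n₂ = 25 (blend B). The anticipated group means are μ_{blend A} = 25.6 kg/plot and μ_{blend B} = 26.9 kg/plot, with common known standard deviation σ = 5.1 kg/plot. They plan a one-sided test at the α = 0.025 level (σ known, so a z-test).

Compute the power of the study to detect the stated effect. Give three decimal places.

Power ≈ 0.091

Standardized effect: d = |μ_{blend A} − μ_{blend B}| / σ = |25.6 − 26.9| / 5.1 = 0.2549
Noncentrality parameter: δ = d / √(1/n₁ + 1/n₂) = 0.2549 / √(1/8 + 1/25) = 0.6275
One-sided α = 0.025 → critical value z_{0.025} = 1.960.
Power = P(Z > 1.960 − δ) = Φ(-1.332) = 0.0914.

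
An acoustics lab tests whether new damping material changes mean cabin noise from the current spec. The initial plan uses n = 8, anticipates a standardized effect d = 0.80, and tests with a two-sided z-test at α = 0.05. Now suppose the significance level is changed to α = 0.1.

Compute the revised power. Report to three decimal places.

δ = d·√n = 0.80 × √8 = 2.2627 (unchanged). New critical value: z_{0.05} = 1.645.
Revised power = Φ(δ − 1.645) + Φ(−δ − 1.645) = Φ(0.618) + Φ(-3.908) = 0.7317 + 0.0000 = 0.7317.

Power ≈ 0.732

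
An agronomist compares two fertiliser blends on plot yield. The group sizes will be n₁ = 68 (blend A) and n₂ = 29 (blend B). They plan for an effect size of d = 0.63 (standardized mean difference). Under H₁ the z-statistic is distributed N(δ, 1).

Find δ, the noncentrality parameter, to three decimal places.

δ ≈ 2.841

δ = d / √(1/n₁ + 1/n₂) = 0.63 / √(1/68 + 1/29) = 2.8406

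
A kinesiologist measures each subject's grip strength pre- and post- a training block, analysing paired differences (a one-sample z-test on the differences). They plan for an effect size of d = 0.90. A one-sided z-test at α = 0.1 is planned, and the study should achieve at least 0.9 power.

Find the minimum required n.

For power 0.9 need Φ(δ − z_{0.1}) = 0.9, so δ = z_{0.1} + z_{0.10} = 1.282 + 1.282 = 2.563.
δ = d·√n ⇒ n = (δ/d)² = (2.563 / 0.90)² = 8.11.
Rounding up, n = 9.

n = 9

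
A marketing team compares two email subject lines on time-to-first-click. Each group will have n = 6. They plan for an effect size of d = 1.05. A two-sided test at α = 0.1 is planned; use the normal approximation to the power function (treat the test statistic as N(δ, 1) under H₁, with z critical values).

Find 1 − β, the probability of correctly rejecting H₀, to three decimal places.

Noncentrality parameter: δ = d·√(n/2) = 1.05 × √(6/2) = 1.8187
Critical value for a two-sided test at α = 0.1: z_{α/2} = 1.645.
Power = Φ(δ − 1.645) + Φ(−δ − 1.645) = Φ(0.174) + Φ(-3.464) = 0.5690 + 0.0003 = 0.5693.

Power ≈ 0.569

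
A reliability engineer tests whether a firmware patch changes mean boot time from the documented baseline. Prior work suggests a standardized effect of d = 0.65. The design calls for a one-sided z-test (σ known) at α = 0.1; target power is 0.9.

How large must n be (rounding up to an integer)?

n = 16

Set Φ(δ − 1.282) = 0.9; then δ − 1.282 = Φ⁻¹(0.9) = 1.282, giving δ = 2.563.
δ = d·√n ⇒ n = (δ/d)² = (2.563 / 0.65)² = 15.55.
Round up to the next whole unit.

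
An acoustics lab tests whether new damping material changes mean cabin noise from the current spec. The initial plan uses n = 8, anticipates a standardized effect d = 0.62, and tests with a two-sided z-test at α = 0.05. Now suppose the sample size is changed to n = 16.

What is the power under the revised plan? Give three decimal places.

Power ≈ 0.698

With n = 16: δ = d·√n = 0.62 × √16 = 2.4800. Critical value z_{0.025} = 1.960.
Revised power = Φ(δ − 1.960) + Φ(−δ − 1.960) = Φ(0.520) + Φ(-4.440) = 0.6985 + 0.0000 = 0.6985.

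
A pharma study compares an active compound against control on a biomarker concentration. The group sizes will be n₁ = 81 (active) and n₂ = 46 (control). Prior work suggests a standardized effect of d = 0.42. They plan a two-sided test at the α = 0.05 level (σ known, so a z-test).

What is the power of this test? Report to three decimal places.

Power ≈ 0.624

Noncentrality parameter: δ = d / √(1/n₁ + 1/n₂) = 0.42 / √(1/81 + 1/46) = 2.2749
Critical value for a two-sided test at α = 0.05: z_{α/2} = 1.960.
Power = Φ(δ − 1.960) + Φ(−δ − 1.960) = Φ(0.315) + Φ(-4.235) = 0.6236 + 0.0000 = 0.6236.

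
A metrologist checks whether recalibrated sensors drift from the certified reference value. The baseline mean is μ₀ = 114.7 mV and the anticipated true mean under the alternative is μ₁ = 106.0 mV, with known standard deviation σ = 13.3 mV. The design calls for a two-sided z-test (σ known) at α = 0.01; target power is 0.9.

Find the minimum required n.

n = 35

Standardized effect: d = |μ₁ − μ₀| / σ = |106.0 − 114.7| / 13.3 = 0.6541
Set Φ(δ − 2.576) = 0.9; then δ − 2.576 = Φ⁻¹(0.9) = 1.282, giving δ = 3.857.
(The Φ(−δ − z_{α/2}) term is vanishingly small for δ > 0 and is dropped in the standard sample-size formula.)
δ = d·√n ⇒ n = (δ/d)² = (3.857 / 0.6541)² = 34.77.
Rounding up, n = 35.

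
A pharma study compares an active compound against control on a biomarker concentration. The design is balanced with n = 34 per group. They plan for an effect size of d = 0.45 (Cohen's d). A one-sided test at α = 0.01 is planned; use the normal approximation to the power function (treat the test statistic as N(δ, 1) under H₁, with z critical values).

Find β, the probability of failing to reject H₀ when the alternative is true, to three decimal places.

Noncentrality parameter: δ = d·√(n/2) = 0.45 × √(34/2) = 1.8554
Critical value for a one-sided test at α = 0.01: z_α = 2.326.
Power = P(Z > 2.326 − δ) = Φ(-0.471) = 0.3188.
Type II error: β = 1 − power = 1 − 0.3188 = 0.6812.

β ≈ 0.681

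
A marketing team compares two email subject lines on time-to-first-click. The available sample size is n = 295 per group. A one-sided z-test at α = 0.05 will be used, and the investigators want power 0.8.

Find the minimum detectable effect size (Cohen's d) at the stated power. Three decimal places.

d ≈ 0.205

Need Φ(δ − 1.645) = 0.8, so δ = 1.645 + 0.842 = 2.486.
δ = d·√(n/2) ⇒ d = δ/√(n/2) = 2.486/√(295/2) = 0.2047.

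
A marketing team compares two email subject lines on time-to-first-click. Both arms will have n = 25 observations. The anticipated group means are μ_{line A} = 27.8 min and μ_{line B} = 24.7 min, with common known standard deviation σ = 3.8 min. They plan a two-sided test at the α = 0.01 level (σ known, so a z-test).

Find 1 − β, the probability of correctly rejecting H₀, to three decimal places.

Standardized effect: d = |μ_{line A} − μ_{line B}| / σ = |27.8 − 24.7| / 3.8 = 0.8158
Noncentrality parameter: δ = d·√(n/2) = 0.8158 × √(25/2) = 2.8843
Critical value for a two-sided test at α = 0.01: z_{α/2} = 2.576.
Power = Φ(δ − 2.576) + Φ(−δ − 2.576) = Φ(0.308) + Φ(-5.460) = 0.6211 + 0.0000 = 0.6211.

Power ≈ 0.621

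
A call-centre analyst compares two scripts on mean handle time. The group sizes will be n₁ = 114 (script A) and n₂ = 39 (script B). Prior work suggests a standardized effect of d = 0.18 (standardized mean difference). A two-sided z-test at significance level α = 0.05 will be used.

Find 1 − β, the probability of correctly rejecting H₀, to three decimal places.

Noncentrality parameter: λ = d / √(1/n₁ + 1/n₂) = 0.18 / √(1/114 + 1/39) = 0.9703
Critical value for a two-sided test at α = 0.05: z_{α/2} = 1.960.
Power = Φ(λ − 1.960) + Φ(−λ − 1.960) = Φ(-0.990) + Φ(-2.930) = 0.1612 + 0.0017 = 0.1629.

Power ≈ 0.163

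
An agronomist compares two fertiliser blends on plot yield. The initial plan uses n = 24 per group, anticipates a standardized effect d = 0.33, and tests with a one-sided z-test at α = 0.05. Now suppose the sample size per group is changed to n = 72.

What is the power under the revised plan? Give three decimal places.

Power ≈ 0.631

With n = 72 per group: δ = d·√(n/2) = 0.33 × √(72/2) = 1.9800. Critical value z_{0.05} = 1.645.
Revised power = Φ(δ − 1.645) = Φ(0.335) = 0.6312.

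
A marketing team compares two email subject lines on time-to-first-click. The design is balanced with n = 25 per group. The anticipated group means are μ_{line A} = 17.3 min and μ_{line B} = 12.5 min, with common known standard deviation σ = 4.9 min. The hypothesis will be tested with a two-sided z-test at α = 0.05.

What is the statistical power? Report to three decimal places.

Standardized effect: d = |μ_{line A} − μ_{line B}| / σ = |17.3 − 12.5| / 4.9 = 0.9796
Noncentrality parameter: δ = d·√(n/2) = 0.9796 × √(25/2) = 3.4634
Two-sided α = 0.05 → critical value z_{0.025} = 1.960.
Power = Φ(δ − 1.960) + Φ(−δ − 1.960) = Φ(1.503) + Φ(-5.423) = 0.9336 + 0.0000 = 0.9336.

Power ≈ 0.934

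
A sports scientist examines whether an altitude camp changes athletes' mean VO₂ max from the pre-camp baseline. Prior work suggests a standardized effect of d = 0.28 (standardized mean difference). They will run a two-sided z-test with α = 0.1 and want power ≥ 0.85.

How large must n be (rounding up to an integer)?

Set Φ(δ − 1.645) = 0.85; then δ − 1.645 = Φ⁻¹(0.85) = 1.036, giving δ = 2.681.
(For δ > 0 the lower-tail rejection region contributes negligibly to power, so the one-term inversion is standard.)
δ = d·√n ⇒ n = (δ/d)² = (2.681 / 0.28)² = 91.70.
Round up to the next whole unit.

n = 92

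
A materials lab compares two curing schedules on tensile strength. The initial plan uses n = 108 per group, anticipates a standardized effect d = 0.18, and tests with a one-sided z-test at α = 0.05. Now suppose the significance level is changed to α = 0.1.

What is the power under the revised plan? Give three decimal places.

Power ≈ 0.516

δ = d·√(n/2) = 0.18 × √(108/2) = 1.3227 (unchanged). New critical value: z_{0.1} = 1.282.
Revised power = Φ(δ − 1.282) = Φ(0.041) = 0.5164.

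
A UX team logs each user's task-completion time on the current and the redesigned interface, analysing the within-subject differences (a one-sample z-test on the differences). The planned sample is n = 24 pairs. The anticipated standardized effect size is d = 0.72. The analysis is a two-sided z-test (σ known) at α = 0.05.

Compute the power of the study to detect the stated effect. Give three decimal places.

Power ≈ 0.941

Noncentrality parameter: δ = d·√n = 0.72 × √24 = 3.5273
Two-sided α = 0.05 → critical value z_{0.025} = 1.960.
Power = Φ(δ − 1.960) + Φ(−δ − 1.960) = Φ(1.567) + Φ(-5.487) = 0.9415 + 0.0000 = 0.9415.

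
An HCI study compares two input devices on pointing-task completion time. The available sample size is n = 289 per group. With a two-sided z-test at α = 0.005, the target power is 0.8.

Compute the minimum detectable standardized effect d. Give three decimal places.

d ≈ 0.304

Required noncentrality: δ = z_{0.0025} + z_{0.20} = 2.807 + 0.842 = 3.649.
(Lower-tail contribution to power is negligible for δ > 0.)
δ = d·√(n/2) ⇒ d = δ/√(n/2) = 3.649/√(289/2) = 0.3035.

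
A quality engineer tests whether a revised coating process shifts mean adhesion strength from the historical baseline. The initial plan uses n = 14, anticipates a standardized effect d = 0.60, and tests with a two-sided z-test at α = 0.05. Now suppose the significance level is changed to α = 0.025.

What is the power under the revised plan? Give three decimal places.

Power ≈ 0.501

δ = d·√n = 0.60 × √14 = 2.2450 (unchanged). New critical value: z_{0.0125} = 2.241.
Revised power = Φ(δ − 2.241) + Φ(−δ − 2.241) = Φ(0.004) + Φ(-4.486) = 0.5014 + 0.0000 = 0.5014.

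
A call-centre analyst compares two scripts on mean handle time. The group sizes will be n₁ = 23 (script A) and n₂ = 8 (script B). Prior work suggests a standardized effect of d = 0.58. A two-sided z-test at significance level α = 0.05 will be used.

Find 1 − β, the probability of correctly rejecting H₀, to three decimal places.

Power ≈ 0.293

Noncentrality parameter: δ = d / √(1/n₁ + 1/n₂) = 0.58 / √(1/23 + 1/8) = 1.4130
Two-sided α = 0.05 → critical value z_{0.025} = 1.960.
Power = Φ(δ − 1.960) + Φ(−δ − 1.960) = Φ(-0.547) + Φ(-3.373) = 0.2922 + 0.0004 = 0.2926.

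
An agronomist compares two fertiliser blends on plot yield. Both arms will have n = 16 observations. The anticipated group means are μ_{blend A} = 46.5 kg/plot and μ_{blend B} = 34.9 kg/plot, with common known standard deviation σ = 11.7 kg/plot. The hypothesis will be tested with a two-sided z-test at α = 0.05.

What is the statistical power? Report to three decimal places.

Power ≈ 0.801

Standardized effect: d = |μ_{blend A} − μ_{blend B}| / σ = |46.5 − 34.9| / 11.7 = 0.9915
Noncentrality parameter: δ = d·√(n/2) = 0.9915 × √(16/2) = 2.8043
Two-sided α = 0.05 → critical value z_{0.025} = 1.960.
Power = Φ(δ − 1.960) + Φ(−δ − 1.960) = Φ(0.844) + Φ(-4.764) = 0.8007 + 0.0000 = 0.8007.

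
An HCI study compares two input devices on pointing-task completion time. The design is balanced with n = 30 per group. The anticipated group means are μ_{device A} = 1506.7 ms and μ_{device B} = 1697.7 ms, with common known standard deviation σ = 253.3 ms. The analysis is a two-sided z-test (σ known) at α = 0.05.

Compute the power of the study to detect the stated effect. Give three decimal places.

Standardized effect: d = |μ_{device A} − μ_{device B}| / σ = |1506.7 − 1697.7| / 253.3 = 0.7540
Noncentrality parameter: δ = d·√(n/2) = 0.7540 × √(30/2) = 2.9204
Two-sided α = 0.05 → critical value z_{0.025} = 1.960.
Power = Φ(δ − 1.960) + Φ(−δ − 1.960) = Φ(0.960) + Φ(-4.880) = 0.8316 + 0.0000 = 0.8316.

Power ≈ 0.832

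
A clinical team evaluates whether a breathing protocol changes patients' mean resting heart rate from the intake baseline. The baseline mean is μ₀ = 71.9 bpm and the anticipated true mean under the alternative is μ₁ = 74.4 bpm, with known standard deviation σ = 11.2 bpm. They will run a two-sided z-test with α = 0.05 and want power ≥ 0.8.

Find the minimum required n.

n = 158

Standardized effect: d = |μ₁ − μ₀| / σ = |74.4 − 71.9| / 11.2 = 0.2232
For power 0.8 need Φ(δ − z_{0.025}) = 0.8, so δ = z_{0.025} + z_{0.20} = 1.960 + 0.842 = 2.802.
(For δ > 0 the lower-tail rejection region contributes negligibly to power, so the one-term inversion is standard.)
δ = d·√n ⇒ n = (δ/d)² = (2.802 / 0.2232)² = 157.53.
Rounding up, n = 158.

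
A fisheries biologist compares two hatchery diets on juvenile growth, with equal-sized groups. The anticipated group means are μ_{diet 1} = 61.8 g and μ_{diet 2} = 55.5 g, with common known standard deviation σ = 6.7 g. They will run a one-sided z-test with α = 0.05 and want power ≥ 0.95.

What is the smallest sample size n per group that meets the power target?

n = 25 per group

Standardized effect: d = |μ_{diet 1} − μ_{diet 2}| / σ = |61.8 − 55.5| / 6.7 = 0.9403
Set Φ(δ − 1.645) = 0.95; then δ − 1.645 = Φ⁻¹(0.95) = 1.645, giving δ = 3.290.
δ = d·√(n/2) ⇒ n = 2(δ/d)² = 2 × (3.290 / 0.9403)² = 24.48.
Round up to the next whole unit.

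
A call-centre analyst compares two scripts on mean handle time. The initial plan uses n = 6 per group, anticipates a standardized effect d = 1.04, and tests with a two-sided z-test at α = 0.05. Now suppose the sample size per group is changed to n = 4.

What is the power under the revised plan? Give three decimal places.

Power ≈ 0.313

With n = 4 per group: δ = d·√(n/2) = 1.04 × √(4/2) = 1.4708. Critical value z_{0.025} = 1.960.
Revised power = Φ(δ − 1.960) + Φ(−δ − 1.960) = Φ(-0.489) + Φ(-3.431) = 0.3124 + 0.0003 = 0.3127.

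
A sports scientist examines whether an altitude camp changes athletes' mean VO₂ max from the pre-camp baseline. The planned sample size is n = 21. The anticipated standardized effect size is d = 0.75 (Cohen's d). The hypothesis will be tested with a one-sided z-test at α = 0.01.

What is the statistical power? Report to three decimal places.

Power ≈ 0.867

Noncentrality parameter: δ = d·√n = 0.75 × √21 = 3.4369
Critical value for a one-sided test at α = 0.01: z_α = 2.326.
Power = P(Z > 2.326 − δ) = Φ(1.111) = 0.8666.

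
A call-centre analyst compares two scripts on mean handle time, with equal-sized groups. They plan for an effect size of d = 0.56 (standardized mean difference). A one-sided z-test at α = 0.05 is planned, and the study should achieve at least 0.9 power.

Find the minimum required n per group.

For power 0.9 need Φ(δ − z_{0.05}) = 0.9, so δ = z_{0.05} + z_{0.10} = 1.645 + 1.282 = 2.926.
δ = d·√(n/2) ⇒ n = 2(δ/d)² = 2 × (2.926 / 0.56)² = 54.62.
Round up to the next whole unit.

n = 55 per group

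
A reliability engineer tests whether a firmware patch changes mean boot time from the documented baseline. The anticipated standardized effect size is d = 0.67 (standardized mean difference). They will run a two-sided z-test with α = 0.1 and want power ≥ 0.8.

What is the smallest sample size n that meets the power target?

n = 14

For power 0.8 need Φ(δ − z_{0.05}) = 0.8, so δ = z_{0.05} + z_{0.20} = 1.645 + 0.842 = 2.486.
(Ignoring the negligible lower-tail rejection probability gives the usual closed-form inversion.)
δ = d·√n ⇒ n = (δ/d)² = (2.486 / 0.67)² = 13.77.
Round up to the next whole unit.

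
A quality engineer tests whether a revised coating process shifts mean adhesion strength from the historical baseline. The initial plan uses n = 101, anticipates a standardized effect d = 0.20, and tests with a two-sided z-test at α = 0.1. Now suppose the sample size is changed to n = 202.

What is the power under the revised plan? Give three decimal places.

Power ≈ 0.884

With n = 202: δ = d·√n = 0.20 × √202 = 2.8425. Critical value z_{0.05} = 1.645.
Revised power = Φ(δ − 1.645) + Φ(−δ − 1.645) = Φ(1.198) + Φ(-4.487) = 0.8845 + 0.0000 = 0.8845.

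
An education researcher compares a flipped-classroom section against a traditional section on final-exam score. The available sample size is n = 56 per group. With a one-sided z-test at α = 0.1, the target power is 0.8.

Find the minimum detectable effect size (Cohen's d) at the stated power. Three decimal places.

Required noncentrality: δ = z_{0.1} + z_{0.20} = 1.282 + 0.842 = 2.123.
δ = d·√(n/2) ⇒ d = δ/√(n/2) = 2.123/√(56/2) = 0.4012.

d ≈ 0.401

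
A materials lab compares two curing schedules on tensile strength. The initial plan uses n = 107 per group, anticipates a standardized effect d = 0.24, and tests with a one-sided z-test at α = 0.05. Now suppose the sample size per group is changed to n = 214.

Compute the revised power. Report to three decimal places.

Power ≈ 0.799

With n = 214 per group: δ = d·√(n/2) = 0.24 × √(214/2) = 2.4826. Critical value z_{0.05} = 1.645.
Revised power = P(Z > 1.645 − δ) = Φ(0.838) = 0.7989.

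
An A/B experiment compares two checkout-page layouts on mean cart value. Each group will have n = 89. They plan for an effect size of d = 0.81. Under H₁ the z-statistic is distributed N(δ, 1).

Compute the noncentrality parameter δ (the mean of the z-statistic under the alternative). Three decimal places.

δ = d·√(n/2) = 0.81 × √(89/2) = 5.4034

δ ≈ 5.403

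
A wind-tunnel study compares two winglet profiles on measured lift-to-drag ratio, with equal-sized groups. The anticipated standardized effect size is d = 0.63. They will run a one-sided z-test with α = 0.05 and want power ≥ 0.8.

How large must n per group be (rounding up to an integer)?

For power 0.8 need Φ(δ − z_{0.05}) = 0.8, so δ = z_{0.05} + z_{0.20} = 1.645 + 0.842 = 2.486.
δ = d·√(n/2) ⇒ n = 2(δ/d)² = 2 × (2.486 / 0.63)² = 31.15.
Round up to the next whole unit.

n = 32 per group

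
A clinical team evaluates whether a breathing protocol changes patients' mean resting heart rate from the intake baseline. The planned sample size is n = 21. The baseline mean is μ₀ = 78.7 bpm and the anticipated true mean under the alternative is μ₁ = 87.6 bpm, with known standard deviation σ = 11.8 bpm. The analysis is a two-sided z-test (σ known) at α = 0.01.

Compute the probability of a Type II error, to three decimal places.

Standardized effect: d = |μ₁ − μ₀| / σ = |87.6 − 78.7| / 11.8 = 0.7542
Noncentrality parameter: δ = d·√n = 0.7542 × √21 = 3.4563
Critical value for a two-sided test at α = 0.01: z_{α/2} = 2.576.
Power = Φ(δ − 2.576) + Φ(−δ − 2.576) = Φ(0.881) + Φ(-6.032) = 0.8107 + 0.0000 = 0.8107.
Type II error: β = 1 − power = 1 − 0.8107 = 0.1893.

β ≈ 0.189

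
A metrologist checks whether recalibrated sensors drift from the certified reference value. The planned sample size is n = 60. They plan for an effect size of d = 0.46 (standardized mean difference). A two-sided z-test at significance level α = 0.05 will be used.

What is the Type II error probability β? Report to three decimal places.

Noncentrality parameter: δ = d·√n = 0.46 × √60 = 3.5631
Critical value for a two-sided test at α = 0.05: z_{α/2} = 1.960.
Power = Φ(δ − 1.960) + Φ(−δ − 1.960) = Φ(1.603) + Φ(-5.523) = 0.9456 + 0.0000 = 0.9456.
Type II error: β = 1 − power = 1 − 0.9456 = 0.0544.

β ≈ 0.054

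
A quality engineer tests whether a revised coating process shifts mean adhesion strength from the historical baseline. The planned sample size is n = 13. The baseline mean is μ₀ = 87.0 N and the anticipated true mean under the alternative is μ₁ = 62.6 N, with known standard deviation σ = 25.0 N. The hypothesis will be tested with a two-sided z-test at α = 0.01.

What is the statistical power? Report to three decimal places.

Standardized effect: d = |μ₁ − μ₀| / σ = |62.6 − 87.0| / 25.0 = 0.9760
Noncentrality parameter: δ = d·√n = 0.9760 × √13 = 3.5190
Two-sided α = 0.01 → critical value z_{0.005} = 2.576.
Power = Φ(δ − 2.576) + Φ(−δ − 2.576) = Φ(0.943) + Φ(-6.095) = 0.8272 + 0.0000 = 0.8272.

Power ≈ 0.827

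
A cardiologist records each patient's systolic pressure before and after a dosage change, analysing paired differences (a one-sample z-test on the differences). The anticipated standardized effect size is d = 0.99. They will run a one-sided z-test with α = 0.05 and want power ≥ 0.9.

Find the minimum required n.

n = 9

For power 0.9 need Φ(δ − z_{0.05}) = 0.9, so δ = z_{0.05} + z_{0.10} = 1.645 + 1.282 = 2.926.
δ = d·√n ⇒ n = (δ/d)² = (2.926 / 0.99)² = 8.74.
Round up to the next whole unit.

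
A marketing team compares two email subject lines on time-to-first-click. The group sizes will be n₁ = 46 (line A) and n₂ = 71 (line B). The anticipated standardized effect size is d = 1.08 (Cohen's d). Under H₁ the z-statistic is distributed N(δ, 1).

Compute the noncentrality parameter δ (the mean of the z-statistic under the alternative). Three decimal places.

The noncentrality parameter scales effect size by the design's sample-size factor: δ = d / √(1/n₁ + 1/n₂) = 1.08 / √(1/46 + 1/71) = 5.7061

δ ≈ 5.706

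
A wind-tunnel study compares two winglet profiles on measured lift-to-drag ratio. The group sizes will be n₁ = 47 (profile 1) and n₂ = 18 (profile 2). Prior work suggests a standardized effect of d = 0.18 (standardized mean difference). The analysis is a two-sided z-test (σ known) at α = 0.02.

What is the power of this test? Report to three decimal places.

Power ≈ 0.048

Noncentrality parameter: δ = d / √(1/n₁ + 1/n₂) = 0.18 / √(1/47 + 1/18) = 0.6494
Two-sided α = 0.02 → critical value z_{0.01} = 2.326.
Power = Φ(δ − 2.326) + Φ(−δ − 2.326) = Φ(-1.677) + Φ(-2.976) = 0.0468 + 0.0015 = 0.0482.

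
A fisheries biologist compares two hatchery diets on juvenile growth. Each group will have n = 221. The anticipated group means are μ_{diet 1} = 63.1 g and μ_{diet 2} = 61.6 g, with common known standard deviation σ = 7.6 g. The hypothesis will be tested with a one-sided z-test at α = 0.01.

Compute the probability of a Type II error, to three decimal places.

Standardized effect: d = |μ_{diet 1} − μ_{diet 2}| / σ = |63.1 − 61.6| / 7.6 = 0.1974
Noncentrality parameter: δ = d·√(n/2) = 0.1974 × √(221/2) = 2.0747
One-sided α = 0.01 → critical value z_{0.01} = 2.326.
Power = Φ(δ − 2.326) = Φ(-0.252) = 0.4007.
Type II error: β = 1 − power = 1 − 0.4007 = 0.5993.

β ≈ 0.599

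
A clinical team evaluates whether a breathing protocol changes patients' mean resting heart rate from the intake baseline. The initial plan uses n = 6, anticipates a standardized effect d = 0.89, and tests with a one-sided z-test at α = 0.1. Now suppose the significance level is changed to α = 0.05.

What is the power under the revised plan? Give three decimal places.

Power ≈ 0.704

δ = d·√n = 0.89 × √6 = 2.1800 (unchanged). New critical value: z_{0.05} = 1.645.
Revised power = Φ(δ − 1.645) = Φ(0.535) = 0.7037.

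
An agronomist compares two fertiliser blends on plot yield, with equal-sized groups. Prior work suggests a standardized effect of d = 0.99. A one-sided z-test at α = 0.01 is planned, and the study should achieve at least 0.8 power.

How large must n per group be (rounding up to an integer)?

For power 0.8 need Φ(δ − z_{0.01}) = 0.8, so δ = z_{0.01} + z_{0.20} = 2.326 + 0.842 = 3.168.
δ = d·√(n/2) ⇒ n = 2(δ/d)² = 2 × (3.168 / 0.99)² = 20.48.
Round up to the next whole unit.

n = 21 per group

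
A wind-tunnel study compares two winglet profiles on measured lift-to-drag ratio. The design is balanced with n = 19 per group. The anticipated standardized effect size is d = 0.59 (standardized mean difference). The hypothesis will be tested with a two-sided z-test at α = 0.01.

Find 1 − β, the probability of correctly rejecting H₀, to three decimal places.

Power ≈ 0.224

Noncentrality parameter: δ = d·√(n/2) = 0.59 × √(19/2) = 1.8185
Critical value for a two-sided test at α = 0.01: z_{α/2} = 2.576.
Power = Φ(δ − 2.576) + Φ(−δ − 2.576) = Φ(-0.757) + Φ(-4.394) = 0.2244 + 0.0000 = 0.2244.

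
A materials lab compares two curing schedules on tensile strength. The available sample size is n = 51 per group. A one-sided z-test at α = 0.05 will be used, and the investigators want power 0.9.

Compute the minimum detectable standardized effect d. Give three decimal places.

d ≈ 0.580

Required noncentrality: δ = z_{0.05} + z_{0.10} = 1.645 + 1.282 = 2.926.
δ = d·√(n/2) ⇒ d = δ/√(n/2) = 2.926/√(51/2) = 0.5795.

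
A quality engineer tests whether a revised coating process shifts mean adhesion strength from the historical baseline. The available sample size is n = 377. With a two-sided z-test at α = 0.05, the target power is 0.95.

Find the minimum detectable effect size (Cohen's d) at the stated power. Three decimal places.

d ≈ 0.186

Need Φ(δ − 1.960) = 0.95, so δ = 1.960 + 1.645 = 3.605.
(The second rejection-region term Φ(−δ − z_{α/2}) is negligible and dropped.)
δ = d·√n ⇒ d = δ/√n = 3.605/√377 = 0.1857.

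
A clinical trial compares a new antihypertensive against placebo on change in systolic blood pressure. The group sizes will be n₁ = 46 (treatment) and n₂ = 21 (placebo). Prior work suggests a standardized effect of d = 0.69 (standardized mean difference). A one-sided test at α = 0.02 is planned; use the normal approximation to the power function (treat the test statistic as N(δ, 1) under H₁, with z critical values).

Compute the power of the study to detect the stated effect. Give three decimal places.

Power ≈ 0.714

Noncentrality parameter: δ = d / √(1/n₁ + 1/n₂) = 0.69 / √(1/46 + 1/21) = 2.6200
One-sided α = 0.02 → critical value z_{0.02} = 2.054.
Power = Φ(δ − 2.054) = Φ(0.566) = 0.7144.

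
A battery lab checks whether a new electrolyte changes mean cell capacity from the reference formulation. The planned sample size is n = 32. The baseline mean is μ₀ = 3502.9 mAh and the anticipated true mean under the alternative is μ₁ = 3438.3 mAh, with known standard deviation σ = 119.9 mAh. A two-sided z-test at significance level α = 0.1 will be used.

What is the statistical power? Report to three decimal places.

Power ≈ 0.920

Standardized effect: d = |μ₁ − μ₀| / σ = |3438.3 − 3502.9| / 119.9 = 0.5388
Noncentrality parameter: δ = d·√n = 0.5388 × √32 = 3.0478
Critical value for a two-sided test at α = 0.1: z_{α/2} = 1.645.
Power = Φ(δ − 1.645) + Φ(−δ − 1.645) = Φ(1.403) + Φ(-4.693) = 0.9197 + 0.0000 = 0.9197.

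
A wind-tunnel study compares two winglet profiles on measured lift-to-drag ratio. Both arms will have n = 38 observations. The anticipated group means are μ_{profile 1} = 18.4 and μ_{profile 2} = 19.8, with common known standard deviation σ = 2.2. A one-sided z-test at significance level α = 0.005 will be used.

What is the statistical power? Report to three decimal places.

Standardized effect: d = |μ_{profile 1} − μ_{profile 2}| / σ = |18.4 − 19.8| / 2.2 = 0.6364
Noncentrality parameter: δ = d·√(n/2) = 0.6364 × √(38/2) = 2.7738
One-sided α = 0.005 → critical value z_{0.005} = 2.576.
Power = Φ(δ − 2.576) = Φ(0.198) = 0.5785.

Power ≈ 0.578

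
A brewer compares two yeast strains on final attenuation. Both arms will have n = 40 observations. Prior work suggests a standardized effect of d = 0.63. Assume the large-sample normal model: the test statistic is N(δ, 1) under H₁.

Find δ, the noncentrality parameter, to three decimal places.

δ = d·√(n/2) = 0.63 × √(40/2) = 2.8174

δ ≈ 2.817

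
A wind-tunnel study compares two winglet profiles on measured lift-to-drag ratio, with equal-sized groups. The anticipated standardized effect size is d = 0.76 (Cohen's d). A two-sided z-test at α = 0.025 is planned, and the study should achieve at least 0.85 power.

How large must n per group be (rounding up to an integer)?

n = 38 per group

For power 0.85 need Φ(δ − z_{0.0125}) = 0.85, so δ = z_{0.0125} + z_{0.15} = 2.241 + 1.036 = 3.278.
(Ignoring the negligible lower-tail rejection probability gives the usual closed-form inversion.)
δ = d·√(n/2) ⇒ n = 2(δ/d)² = 2 × (3.278 / 0.76)² = 37.20.
Round up to the next whole unit.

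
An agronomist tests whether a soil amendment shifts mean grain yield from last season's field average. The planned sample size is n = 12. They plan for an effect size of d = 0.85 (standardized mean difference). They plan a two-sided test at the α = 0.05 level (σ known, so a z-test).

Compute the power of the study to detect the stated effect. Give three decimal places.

Noncentrality parameter: δ = d·√n = 0.85 × √12 = 2.9445
Critical value for a two-sided test at α = 0.05: z_{α/2} = 1.960.
Power = Φ(δ − 1.960) + Φ(−δ − 1.960) = Φ(0.985) + Φ(-4.904) = 0.8376 + 0.0000 = 0.8376.

Power ≈ 0.838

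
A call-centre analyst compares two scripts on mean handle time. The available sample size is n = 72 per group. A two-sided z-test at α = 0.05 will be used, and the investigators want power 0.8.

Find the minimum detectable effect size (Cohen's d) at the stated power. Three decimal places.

d ≈ 0.467

Need Φ(δ − 1.960) = 0.8, so δ = 1.960 + 0.842 = 2.802.
(Lower-tail contribution to power is negligible for δ > 0.)
δ = d·√(n/2) ⇒ d = δ/√(n/2) = 2.802/√(72/2) = 0.4669.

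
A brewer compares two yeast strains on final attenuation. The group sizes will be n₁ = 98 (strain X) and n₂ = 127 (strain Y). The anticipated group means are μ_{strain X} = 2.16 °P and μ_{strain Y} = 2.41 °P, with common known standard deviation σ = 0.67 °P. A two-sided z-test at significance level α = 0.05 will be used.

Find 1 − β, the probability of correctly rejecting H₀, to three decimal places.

Power ≈ 0.793

Standardized effect: d = |μ_{strain X} − μ_{strain Y}| / σ = |2.16 − 2.41| / 0.67 = 0.3731
Noncentrality parameter: δ = d / √(1/n₁ + 1/n₂) = 0.3731 / √(1/98 + 1/127) = 2.7752
Two-sided α = 0.05 → critical value z_{0.025} = 1.960.
Power = Φ(δ − 1.960) + Φ(−δ − 1.960) = Φ(0.815) + Φ(-4.735) = 0.7925 + 0.0000 = 0.7925.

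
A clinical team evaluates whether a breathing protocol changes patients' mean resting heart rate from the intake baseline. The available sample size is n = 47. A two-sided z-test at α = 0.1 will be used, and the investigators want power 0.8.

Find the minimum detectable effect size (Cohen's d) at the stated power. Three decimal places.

d ≈ 0.363

Required noncentrality: δ = z_{0.05} + z_{0.20} = 1.645 + 0.842 = 2.486.
(Lower-tail contribution to power is negligible for δ > 0.)
δ = d·√n ⇒ d = δ/√n = 2.486/√47 = 0.3627.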